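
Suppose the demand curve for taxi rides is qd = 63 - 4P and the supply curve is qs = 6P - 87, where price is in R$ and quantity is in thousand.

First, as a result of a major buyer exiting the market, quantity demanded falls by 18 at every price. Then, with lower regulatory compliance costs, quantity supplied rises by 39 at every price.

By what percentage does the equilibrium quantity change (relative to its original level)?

+160

Initially, 63 - 4P = 6P - 87, so 150 = 10P and P = 15, q = 3.
The shock moves the curves to qd = 45 - 4P and qs = 6P - 48.
Clearing the new market: 45 - 4P = 6P - 48, so P = 9.3 and q = 7.8.
%Δq = (7.8 − 3) / 3 × 100 = +160%.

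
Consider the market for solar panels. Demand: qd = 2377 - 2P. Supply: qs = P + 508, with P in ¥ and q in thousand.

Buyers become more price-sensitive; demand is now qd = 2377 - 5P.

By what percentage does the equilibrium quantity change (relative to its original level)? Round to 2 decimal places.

-27.54

Solve the original market: 2377 - 2P = P + 508, hence P = 623 and q = 1131.
The new curves are qd = 2377 - 5P (demand) and qs = P + 508 (supply).
Clearing the new market: 2377 - 5P = P + 508, so P = 311.5 and q = 819.5.
%Δq = (819.5 − 1131) / 1131 × 100 = -27.54%.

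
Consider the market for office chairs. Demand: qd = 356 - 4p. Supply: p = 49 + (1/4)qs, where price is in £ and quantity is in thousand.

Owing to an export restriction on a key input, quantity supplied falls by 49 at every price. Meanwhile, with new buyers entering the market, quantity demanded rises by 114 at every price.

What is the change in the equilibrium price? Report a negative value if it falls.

Initially, 356 - 4p = 4p - 196, so 552 = 8p and p = 69, q = 80.
The new curves are qd = 470 - 4p (demand) and qs = 4p - 245 (supply).
New equilibrium: 470 - 4p = 4p - 245 ⇒ 715 = 8p ⇒ p = 89.375, q = 112.5.
Δp = 89.375 − 69 = +20.375.

+20.375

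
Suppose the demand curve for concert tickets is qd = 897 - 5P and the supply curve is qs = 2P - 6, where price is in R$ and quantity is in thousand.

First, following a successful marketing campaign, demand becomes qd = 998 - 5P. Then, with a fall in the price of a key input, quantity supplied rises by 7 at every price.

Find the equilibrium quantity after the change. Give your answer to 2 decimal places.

285.86

Solve the original market: 897 - 5P = 2P - 6, hence P = 129 and q = 252.
The new curves are qd = 998 - 5P (demand) and qs = 2P + 1 (supply).
New equilibrium: 998 - 5P = 2P + 1 ⇒ 997 = 7P ⇒ P = 997/7 ≈ 142.4286, q = 2001/7 ≈ 285.8571.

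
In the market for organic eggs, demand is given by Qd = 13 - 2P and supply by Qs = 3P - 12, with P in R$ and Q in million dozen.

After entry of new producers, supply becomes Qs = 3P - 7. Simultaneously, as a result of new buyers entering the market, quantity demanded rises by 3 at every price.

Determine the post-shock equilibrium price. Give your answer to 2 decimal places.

4.60

Solve the original market: 13 - 2P = 3P - 12, hence P = 5 and Q = 3.
The new curves are Qd = 16 - 2P (demand) and Qs = 3P - 7 (supply).
Equate the new curves: 16 - 2P = 3P - 7, giving 23 = 5P, P = 4.6, Q = 6.8.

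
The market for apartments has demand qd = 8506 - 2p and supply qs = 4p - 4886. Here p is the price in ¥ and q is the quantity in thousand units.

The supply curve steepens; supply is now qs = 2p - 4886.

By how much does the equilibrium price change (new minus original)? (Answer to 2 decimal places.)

+1116.00

Solve the original market: 8506 - 2p = 4p - 4886, hence p = 2232 and q = 4042.
The new curves are qd = 8506 - 2p (demand) and qs = 2p - 4886 (supply).
Equate the new curves: 8506 - 2p = 2p - 4886, giving 13392 = 4p, p = 3348, q = 1810.
Δp = 3348 − 2232 = +1116.00.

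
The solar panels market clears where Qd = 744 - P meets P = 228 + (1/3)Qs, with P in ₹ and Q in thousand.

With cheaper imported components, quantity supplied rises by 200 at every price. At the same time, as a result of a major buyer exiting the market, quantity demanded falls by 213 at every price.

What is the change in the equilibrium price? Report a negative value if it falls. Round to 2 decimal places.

-103.25

Solve the original market: 744 - P = 3P - 684, hence P = 357 and Q = 387.
The new curves are Qd = 531 - P (demand) and Qs = 3P - 484 (supply).
Setting them equal: 531 - P = 3P - 484 → 1015 = 4P, so P = 253.75 and Q = 277.25.
ΔP = 253.75 − 357 = -103.25.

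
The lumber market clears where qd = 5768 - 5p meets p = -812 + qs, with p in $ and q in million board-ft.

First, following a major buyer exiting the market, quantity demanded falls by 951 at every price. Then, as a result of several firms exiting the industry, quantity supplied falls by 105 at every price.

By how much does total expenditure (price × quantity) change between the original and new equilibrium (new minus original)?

Solve the original market: 5768 - 5p = p + 812, hence p = 826 and q = 1638.
The shock moves the curves to qd = 4817 - 5p and qs = p + 707.
New equilibrium: 4817 - 5p = p + 707 ⇒ 4110 = 6p ⇒ p = 685, q = 1392.
Expenditure moves from 826×1638 = 1352988 to 685×1392 = 953520; change = -399468.

-399468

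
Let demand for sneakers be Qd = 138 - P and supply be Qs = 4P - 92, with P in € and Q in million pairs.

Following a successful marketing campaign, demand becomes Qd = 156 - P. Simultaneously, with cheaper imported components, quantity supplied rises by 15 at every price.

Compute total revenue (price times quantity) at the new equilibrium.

Original equilibrium: 138 - P = 4P - 92 gives 230 = 5P, so P = 46 and Q = 92.
The shock moves the curves to Qd = 156 - P and Qs = 4P - 77.
New equilibrium: 156 - P = 4P - 77 ⇒ 233 = 5P ⇒ P = 46.6, Q = 109.4.
New expenditure = 46.6 × 109.4 = 5098.04.

5098.04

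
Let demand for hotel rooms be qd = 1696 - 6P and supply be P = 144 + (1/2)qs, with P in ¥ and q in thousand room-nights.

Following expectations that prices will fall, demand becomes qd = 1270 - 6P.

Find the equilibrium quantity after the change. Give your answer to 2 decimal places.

101.50

Solve the original market: 1696 - 6P = 2P - 288, hence P = 248 and q = 208.
After the shift, demand is qd = 1270 - 6P and supply is qs = 2P - 288.
Equate the new curves: 1270 - 6P = 2P - 288, giving 1558 = 8P, P = 194.75, q = 101.5.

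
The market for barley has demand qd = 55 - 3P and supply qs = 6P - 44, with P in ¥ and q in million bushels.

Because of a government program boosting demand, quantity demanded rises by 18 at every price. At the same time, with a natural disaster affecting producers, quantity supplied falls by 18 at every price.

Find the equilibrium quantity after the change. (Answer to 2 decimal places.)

28.00

Initially, 55 - 3P = 6P - 44, so 99 = 9P and P = 11, q = 22.
The shock moves the curves to qd = 73 - 3P and qs = 6P - 62.
Equate the new curves: 73 - 3P = 6P - 62, giving 135 = 9P, P = 15, q = 28.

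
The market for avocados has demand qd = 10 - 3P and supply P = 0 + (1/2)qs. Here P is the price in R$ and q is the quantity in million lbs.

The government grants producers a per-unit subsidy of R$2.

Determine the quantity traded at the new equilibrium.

6.4

Before the shock: 10 - 3P = 2P ⇒ 10 = 5P ⇒ P = 2, q = 4.
Since sellers receive the price plus the subsidy, the effective supply curve becomes qs = 2P + 4.
New equilibrium: 10 - 3P = 2P + 4 ⇒ 6 = 5P ⇒ P = 1.2, q = 6.4.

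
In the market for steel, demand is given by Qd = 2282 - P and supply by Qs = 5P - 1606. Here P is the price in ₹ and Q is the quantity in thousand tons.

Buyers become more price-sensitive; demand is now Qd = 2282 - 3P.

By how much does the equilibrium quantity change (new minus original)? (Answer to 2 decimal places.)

Initially, 2282 - P = 5P - 1606, so 3888 = 6P and P = 648, Q = 1634.
After the shift, demand is Qd = 2282 - 3P and supply is Qs = 5P - 1606.
New equilibrium: 2282 - 3P = 5P - 1606 ⇒ 3888 = 8P ⇒ P = 486, Q = 824.
ΔQ = 824 − 1634 = -810.00.

-810.00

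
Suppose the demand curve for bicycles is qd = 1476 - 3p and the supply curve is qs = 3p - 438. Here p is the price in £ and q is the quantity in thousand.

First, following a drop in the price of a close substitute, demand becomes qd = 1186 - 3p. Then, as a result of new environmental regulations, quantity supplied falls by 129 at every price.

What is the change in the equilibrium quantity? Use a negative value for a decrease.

-209.5

Original equilibrium: 1476 - 3p = 3p - 438 gives 1914 = 6p, so p = 319 and q = 519.
With the change applied: demand qd = 1186 - 3p, supply qs = 3p - 567.
Clearing the new market: 1186 - 3p = 3p - 567, so p = 1753/6 ≈ 292.1667 and q = 309.5.
Δq = 309.5 − 519 = -209.5.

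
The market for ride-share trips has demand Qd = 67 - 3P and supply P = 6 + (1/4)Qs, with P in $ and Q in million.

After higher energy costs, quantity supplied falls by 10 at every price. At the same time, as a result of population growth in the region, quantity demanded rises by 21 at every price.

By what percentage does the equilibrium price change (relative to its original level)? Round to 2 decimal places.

Original equilibrium: 67 - 3P = 4P - 24 gives 91 = 7P, so P = 13 and Q = 28.
With the change applied: demand Qd = 88 - 3P, supply Qs = 4P - 34.
New equilibrium: 88 - 3P = 4P - 34 ⇒ 122 = 7P ⇒ P = 122/7 ≈ 17.4286, Q = 250/7 ≈ 35.7143.
%ΔP = (17.4286 − 13) / 13 × 100 = +34.07%.

+34.07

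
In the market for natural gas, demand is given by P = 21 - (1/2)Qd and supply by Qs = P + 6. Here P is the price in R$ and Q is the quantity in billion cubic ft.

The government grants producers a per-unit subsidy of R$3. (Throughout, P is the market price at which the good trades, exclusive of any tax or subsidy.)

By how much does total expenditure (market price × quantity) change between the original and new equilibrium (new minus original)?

+4

Before the shock: 42 - 2P = P + 6 ⇒ 36 = 3P ⇒ P = 12, Q = 18.
Since sellers receive the price plus the subsidy, the effective supply curve becomes Qs = P + 9.
Equate the new curves: 42 - 2P = P + 9, giving 33 = 3P, P = 11, Q = 20.
Expenditure moves from 12×18 = 216 to 11×20 = 220; change = +4.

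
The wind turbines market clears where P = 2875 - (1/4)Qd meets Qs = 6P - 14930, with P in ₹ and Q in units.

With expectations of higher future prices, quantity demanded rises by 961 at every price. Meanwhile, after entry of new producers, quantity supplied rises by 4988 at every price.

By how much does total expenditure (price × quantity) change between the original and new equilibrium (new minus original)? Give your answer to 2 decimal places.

Original equilibrium: 11500 - 4P = 6P - 14930 gives 26430 = 10P, so P = 2643 and Q = 928.
With the change applied: demand Qd = 12461 - 4P, supply Qs = 6P - 9942.
New equilibrium: 12461 - 4P = 6P - 9942 ⇒ 22403 = 10P ⇒ P = 2240.3, Q = 3499.8.
Expenditure moves from 2643×928 = 2452704 to 2240.3×3499.8 = 7840601.94; change = +5387897.94.

+5387897.94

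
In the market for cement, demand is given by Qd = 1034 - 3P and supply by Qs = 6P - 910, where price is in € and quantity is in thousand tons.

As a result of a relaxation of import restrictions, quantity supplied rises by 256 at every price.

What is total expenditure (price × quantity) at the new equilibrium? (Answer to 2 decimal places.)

88401.19

Solve the original market: 1034 - 3P = 6P - 910, hence P = 216 and Q = 386.
With the change applied: demand Qd = 1034 - 3P, supply Qs = 6P - 654.
Setting them equal: 1034 - 3P = 6P - 654 → 1688 = 9P, so P = 1688/9 ≈ 187.5556 and Q = 1414/3 ≈ 471.3333.
New expenditure = 187.5556 × 471.3333 = 88401.19.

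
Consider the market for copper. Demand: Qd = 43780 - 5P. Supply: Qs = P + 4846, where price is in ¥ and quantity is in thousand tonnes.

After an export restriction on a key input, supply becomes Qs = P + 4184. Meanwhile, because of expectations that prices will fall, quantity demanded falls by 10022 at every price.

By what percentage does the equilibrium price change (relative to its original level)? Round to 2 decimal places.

-24.04

Initially, 43780 - 5P = P + 4846, so 38934 = 6P and P = 6489, Q = 11335.
After the shift, demand is Qd = 33758 - 5P and supply is Qs = P + 4184.
Setting them equal: 33758 - 5P = P + 4184 → 29574 = 6P, so P = 4929 and Q = 9113.
%ΔP = (4929 − 6489) / 6489 × 100 = -24.04%.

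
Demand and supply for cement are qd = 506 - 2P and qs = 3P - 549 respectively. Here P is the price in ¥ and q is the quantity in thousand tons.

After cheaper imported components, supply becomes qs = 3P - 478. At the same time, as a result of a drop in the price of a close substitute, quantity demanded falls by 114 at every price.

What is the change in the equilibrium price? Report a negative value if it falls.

Before the shock: 506 - 2P = 3P - 549 ⇒ 1055 = 5P ⇒ P = 211, q = 84.
After the shift, demand is qd = 392 - 2P and supply is qs = 3P - 478.
Setting them equal: 392 - 2P = 3P - 478 → 870 = 5P, so P = 174 and q = 44.
ΔP = 174 − 211 = -37.

-37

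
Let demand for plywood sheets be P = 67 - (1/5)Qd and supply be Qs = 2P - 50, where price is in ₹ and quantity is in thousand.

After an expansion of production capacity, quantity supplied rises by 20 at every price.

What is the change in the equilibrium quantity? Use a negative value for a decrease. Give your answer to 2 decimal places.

+14.29

Initially, 335 - 5P = 2P - 50, so 385 = 7P and P = 55, Q = 60.
The new curves are Qd = 335 - 5P (demand) and Qs = 2P - 30 (supply).
Clearing the new market: 335 - 5P = 2P - 30, so P = 365/7 ≈ 52.1429 and Q = 520/7 ≈ 74.2857.
ΔQ = 74.2857 − 60 = +14.29.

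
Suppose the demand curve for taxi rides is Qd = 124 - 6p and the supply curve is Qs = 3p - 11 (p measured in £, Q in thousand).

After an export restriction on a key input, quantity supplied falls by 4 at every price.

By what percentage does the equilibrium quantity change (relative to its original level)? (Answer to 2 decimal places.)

-7.84

Solve the original market: 124 - 6p = 3p - 11, hence p = 15 and Q = 34.
The new curves are Qd = 124 - 6p (demand) and Qs = 3p - 15 (supply).
Clearing the new market: 124 - 6p = 3p - 15, so p = 139/9 ≈ 15.4444 and Q = 94/3 ≈ 31.3333.
%ΔQ = (31.3333 − 34) / 34 × 100 = -7.84%.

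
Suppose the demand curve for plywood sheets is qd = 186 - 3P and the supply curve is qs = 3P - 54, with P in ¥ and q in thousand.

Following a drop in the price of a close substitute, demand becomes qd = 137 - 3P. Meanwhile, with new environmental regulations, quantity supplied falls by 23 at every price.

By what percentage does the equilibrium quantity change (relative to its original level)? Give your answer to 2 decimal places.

-54.55

Original equilibrium: 186 - 3P = 3P - 54 gives 240 = 6P, so P = 40 and q = 66.
With the change applied: demand qd = 137 - 3P, supply qs = 3P - 77.
Clearing the new market: 137 - 3P = 3P - 77, so P = 107/3 ≈ 35.6667 and q = 30.
%Δq = (30 − 66) / 66 × 100 = -54.55%.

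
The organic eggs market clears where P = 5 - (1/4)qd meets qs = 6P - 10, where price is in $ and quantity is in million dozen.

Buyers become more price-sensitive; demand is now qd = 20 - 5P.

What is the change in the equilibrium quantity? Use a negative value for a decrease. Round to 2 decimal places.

-1.64

Initially, 20 - 4P = 6P - 10, so 30 = 10P and P = 3, q = 8.
After the shift, demand is qd = 20 - 5P and supply is qs = 6P - 10.
New equilibrium: 20 - 5P = 6P - 10 ⇒ 30 = 11P ⇒ P = 30/11 ≈ 2.7273, q = 70/11 ≈ 6.3636.
Δq = 6.3636 − 8 = -1.64.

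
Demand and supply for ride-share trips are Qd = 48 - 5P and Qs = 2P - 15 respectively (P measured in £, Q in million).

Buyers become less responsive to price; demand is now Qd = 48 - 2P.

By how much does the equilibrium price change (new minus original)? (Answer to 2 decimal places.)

Original equilibrium: 48 - 5P = 2P - 15 gives 63 = 7P, so P = 9 and Q = 3.
The new curves are Qd = 48 - 2P (demand) and Qs = 2P - 15 (supply).
Setting them equal: 48 - 2P = 2P - 15 → 63 = 4P, so P = 15.75 and Q = 16.5.
ΔP = 15.75 − 9 = +6.75.

+6.75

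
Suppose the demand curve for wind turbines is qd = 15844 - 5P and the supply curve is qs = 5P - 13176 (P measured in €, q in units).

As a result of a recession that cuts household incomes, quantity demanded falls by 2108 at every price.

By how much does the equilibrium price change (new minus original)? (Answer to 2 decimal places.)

Initially, 15844 - 5P = 5P - 13176, so 29020 = 10P and P = 2902, q = 1334.
With the change applied: demand qd = 13736 - 5P, supply qs = 5P - 13176.
Setting them equal: 13736 - 5P = 5P - 13176 → 26912 = 10P, so P = 2691.2 and q = 280.
ΔP = 2691.2 − 2902 = -210.80.

-210.80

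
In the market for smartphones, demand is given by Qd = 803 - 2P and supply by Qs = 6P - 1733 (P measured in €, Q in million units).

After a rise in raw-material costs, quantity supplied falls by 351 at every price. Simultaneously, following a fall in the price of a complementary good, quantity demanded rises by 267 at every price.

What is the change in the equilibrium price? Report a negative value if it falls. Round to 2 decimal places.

+77.25

Original equilibrium: 803 - 2P = 6P - 1733 gives 2536 = 8P, so P = 317 and Q = 169.
After the shift, demand is Qd = 1070 - 2P and supply is Qs = 6P - 2084.
Clearing the new market: 1070 - 2P = 6P - 2084, so P = 394.25 and Q = 281.5.
ΔP = 394.25 − 317 = +77.25.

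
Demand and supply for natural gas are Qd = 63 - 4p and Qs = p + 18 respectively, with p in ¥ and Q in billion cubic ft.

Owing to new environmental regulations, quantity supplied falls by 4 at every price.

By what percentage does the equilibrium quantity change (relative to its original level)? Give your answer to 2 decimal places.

-11.85

Before the shock: 63 - 4p = p + 18 ⇒ 45 = 5p ⇒ p = 9, Q = 27.
After the shift, demand is Qd = 63 - 4p and supply is Qs = p + 14.
Equate the new curves: 63 - 4p = p + 14, giving 49 = 5p, p = 9.8, Q = 23.8.
%ΔQ = (23.8 − 27) / 27 × 100 = -11.85%.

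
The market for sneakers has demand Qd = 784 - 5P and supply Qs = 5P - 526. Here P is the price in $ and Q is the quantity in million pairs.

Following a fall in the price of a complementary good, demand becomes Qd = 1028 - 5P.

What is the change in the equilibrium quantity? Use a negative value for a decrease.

+122

Solve the original market: 784 - 5P = 5P - 526, hence P = 131 and Q = 129.
The shock moves the curves to Qd = 1028 - 5P and Qs = 5P - 526.
Clearing the new market: 1028 - 5P = 5P - 526, so P = 155.4 and Q = 251.
ΔQ = 251 − 129 = +122.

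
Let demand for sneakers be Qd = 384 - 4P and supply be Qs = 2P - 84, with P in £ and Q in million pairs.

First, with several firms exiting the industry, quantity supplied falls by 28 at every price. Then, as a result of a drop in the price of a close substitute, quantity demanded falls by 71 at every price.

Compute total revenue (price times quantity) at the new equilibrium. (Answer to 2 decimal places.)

Solve the original market: 384 - 4P = 2P - 84, hence P = 78 and Q = 72.
With the change applied: demand Qd = 313 - 4P, supply Qs = 2P - 112.
Clearing the new market: 313 - 4P = 2P - 112, so P = 425/6 ≈ 70.8333 and Q = 89/3 ≈ 29.6667.
New expenditure = 70.8333 × 29.6667 = 2101.39.

2101.39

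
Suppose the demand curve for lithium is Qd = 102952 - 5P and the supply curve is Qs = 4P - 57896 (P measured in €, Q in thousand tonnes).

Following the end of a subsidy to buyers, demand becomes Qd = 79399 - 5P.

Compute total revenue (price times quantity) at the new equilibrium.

Solve the original market: 102952 - 5P = 4P - 57896, hence P = 17872 and Q = 13592.
With the change applied: demand Qd = 79399 - 5P, supply Qs = 4P - 57896.
Equate the new curves: 79399 - 5P = 4P - 57896, giving 137295 = 9P, P = 15255, Q = 3124.
New expenditure = 15255 × 3124 = 47656620.

47656620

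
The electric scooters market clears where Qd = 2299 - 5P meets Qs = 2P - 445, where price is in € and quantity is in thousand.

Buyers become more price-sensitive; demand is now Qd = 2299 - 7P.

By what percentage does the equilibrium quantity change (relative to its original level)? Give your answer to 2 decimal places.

Original equilibrium: 2299 - 5P = 2P - 445 gives 2744 = 7P, so P = 392 and Q = 339.
The new curves are Qd = 2299 - 7P (demand) and Qs = 2P - 445 (supply).
Setting them equal: 2299 - 7P = 2P - 445 → 2744 = 9P, so P = 2744/9 ≈ 304.8889 and Q = 1483/9 ≈ 164.7778.
%ΔQ = (164.7778 − 339) / 339 × 100 = -51.39%.

-51.39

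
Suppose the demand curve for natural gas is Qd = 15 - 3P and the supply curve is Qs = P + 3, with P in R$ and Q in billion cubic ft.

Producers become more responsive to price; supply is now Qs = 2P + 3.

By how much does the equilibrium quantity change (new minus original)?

+1.8

Solve the original market: 15 - 3P = P + 3, hence P = 3 and Q = 6.
The shock moves the curves to Qd = 15 - 3P and Qs = 2P + 3.
Clearing the new market: 15 - 3P = 2P + 3, so P = 2.4 and Q = 7.8.
ΔQ = 7.8 − 6 = +1.8.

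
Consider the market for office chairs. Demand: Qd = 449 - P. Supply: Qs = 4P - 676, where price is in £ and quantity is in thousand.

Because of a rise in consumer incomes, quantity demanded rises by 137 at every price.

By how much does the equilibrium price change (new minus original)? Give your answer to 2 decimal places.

Original equilibrium: 449 - P = 4P - 676 gives 1125 = 5P, so P = 225 and Q = 224.
With the change applied: demand Qd = 586 - P, supply Qs = 4P - 676.
Equate the new curves: 586 - P = 4P - 676, giving 1262 = 5P, P = 252.4, Q = 333.6.
ΔP = 252.4 − 225 = +27.40.

+27.40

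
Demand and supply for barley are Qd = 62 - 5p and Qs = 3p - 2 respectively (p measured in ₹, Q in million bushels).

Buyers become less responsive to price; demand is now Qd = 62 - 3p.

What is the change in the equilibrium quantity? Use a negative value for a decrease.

+8

Initially, 62 - 5p = 3p - 2, so 64 = 8p and p = 8, Q = 22.
The new curves are Qd = 62 - 3p (demand) and Qs = 3p - 2 (supply).
New equilibrium: 62 - 3p = 3p - 2 ⇒ 64 = 6p ⇒ p = 32/3 ≈ 10.6667, Q = 30.
ΔQ = 30 − 22 = +8.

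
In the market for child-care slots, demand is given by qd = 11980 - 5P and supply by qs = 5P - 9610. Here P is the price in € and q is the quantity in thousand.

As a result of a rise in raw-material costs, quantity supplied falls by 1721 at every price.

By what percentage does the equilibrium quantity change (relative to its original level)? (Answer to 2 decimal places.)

Before the shock: 11980 - 5P = 5P - 9610 ⇒ 21590 = 10P ⇒ P = 2159, q = 1185.
The shock moves the curves to qd = 11980 - 5P and qs = 5P - 11331.
Setting them equal: 11980 - 5P = 5P - 11331 → 23311 = 10P, so P = 2331.1 and q = 324.5.
%Δq = (324.5 − 1185) / 1185 × 100 = -72.62%.

-72.62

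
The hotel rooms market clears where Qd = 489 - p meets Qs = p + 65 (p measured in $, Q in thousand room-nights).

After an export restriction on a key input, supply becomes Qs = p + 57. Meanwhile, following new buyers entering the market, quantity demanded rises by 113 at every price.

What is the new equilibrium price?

Original equilibrium: 489 - p = p + 65 gives 424 = 2p, so p = 212 and Q = 277.
With the change applied: demand Qd = 602 - p, supply Qs = p + 57.
Clearing the new market: 602 - p = p + 57, so p = 272.5 and Q = 329.5.

272.5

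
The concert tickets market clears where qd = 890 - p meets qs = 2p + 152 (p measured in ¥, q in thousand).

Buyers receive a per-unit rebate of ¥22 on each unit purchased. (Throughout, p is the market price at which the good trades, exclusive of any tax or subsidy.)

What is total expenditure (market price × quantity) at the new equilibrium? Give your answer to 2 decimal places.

166862.22

Solve the original market: 890 - p = 2p + 152, hence p = 246 and q = 644.
Since buyers' out-of-pocket price is the market price minus the rebate, the effective demand curve becomes qd = 912 - p.
Equate the new curves: 912 - p = 2p + 152, giving 760 = 3p, p = 760/3 ≈ 253.3333, q = 1976/3 ≈ 658.6667.
New expenditure = 253.3333 × 658.6667 = 166862.22.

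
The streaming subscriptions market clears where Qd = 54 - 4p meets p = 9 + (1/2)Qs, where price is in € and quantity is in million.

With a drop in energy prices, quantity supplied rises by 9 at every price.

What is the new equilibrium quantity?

Solve the original market: 54 - 4p = 2p - 18, hence p = 12 and Q = 6.
The shock moves the curves to Qd = 54 - 4p and Qs = 2p - 9.
Setting them equal: 54 - 4p = 2p - 9 → 63 = 6p, so p = 10.5 and Q = 12.

12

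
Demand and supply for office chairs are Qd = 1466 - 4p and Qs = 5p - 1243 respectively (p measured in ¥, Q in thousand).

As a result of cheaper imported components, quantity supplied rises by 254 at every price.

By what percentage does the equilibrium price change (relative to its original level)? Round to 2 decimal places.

Before the shock: 1466 - 4p = 5p - 1243 ⇒ 2709 = 9p ⇒ p = 301, Q = 262.
The shock moves the curves to Qd = 1466 - 4p and Qs = 5p - 989.
Setting them equal: 1466 - 4p = 5p - 989 → 2455 = 9p, so p = 2455/9 ≈ 272.7778 and Q = 3374/9 ≈ 374.8889.
%Δp = (272.7778 − 301) / 301 × 100 = -9.38%.

-9.38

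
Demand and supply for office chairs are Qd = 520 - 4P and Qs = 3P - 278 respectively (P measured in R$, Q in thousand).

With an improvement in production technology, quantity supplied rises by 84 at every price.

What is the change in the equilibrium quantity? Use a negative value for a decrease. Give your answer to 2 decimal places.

Before the shock: 520 - 4P = 3P - 278 ⇒ 798 = 7P ⇒ P = 114, Q = 64.
After the shift, demand is Qd = 520 - 4P and supply is Qs = 3P - 194.
New equilibrium: 520 - 4P = 3P - 194 ⇒ 714 = 7P ⇒ P = 102, Q = 112.
ΔQ = 112 − 64 = +48.00.

+48.00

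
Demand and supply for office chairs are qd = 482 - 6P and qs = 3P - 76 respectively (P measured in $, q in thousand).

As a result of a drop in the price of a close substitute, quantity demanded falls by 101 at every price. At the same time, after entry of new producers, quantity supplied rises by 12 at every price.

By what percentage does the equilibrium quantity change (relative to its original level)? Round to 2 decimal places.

-23.33

Solve the original market: 482 - 6P = 3P - 76, hence P = 62 and q = 110.
After the shift, demand is qd = 381 - 6P and supply is qs = 3P - 64.
Equate the new curves: 381 - 6P = 3P - 64, giving 445 = 9P, P = 445/9 ≈ 49.4444, q = 253/3 ≈ 84.3333.
%Δq = (84.3333 − 110) / 110 × 100 = -23.33%.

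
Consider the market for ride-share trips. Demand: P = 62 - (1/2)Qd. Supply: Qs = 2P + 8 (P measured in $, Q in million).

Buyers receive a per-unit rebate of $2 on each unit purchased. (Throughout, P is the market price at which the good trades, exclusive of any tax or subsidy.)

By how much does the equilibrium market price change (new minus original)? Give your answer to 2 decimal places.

Original equilibrium: 124 - 2P = 2P + 8 gives 116 = 4P, so P = 29 and Q = 66.
Since buyers' out-of-pocket price is the market price minus the rebate, the effective demand curve becomes Qd = 128 - 2P.
Equate the new curves: 128 - 2P = 2P + 8, giving 120 = 4P, P = 30, Q = 68.
ΔP = 30 − 29 = +1.00.

+1.00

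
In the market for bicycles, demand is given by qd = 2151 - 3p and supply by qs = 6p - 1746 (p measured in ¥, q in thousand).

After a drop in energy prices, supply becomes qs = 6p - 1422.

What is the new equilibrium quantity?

Solve the original market: 2151 - 3p = 6p - 1746, hence p = 433 and q = 852.
With the change applied: demand qd = 2151 - 3p, supply qs = 6p - 1422.
New equilibrium: 2151 - 3p = 6p - 1422 ⇒ 3573 = 9p ⇒ p = 397, q = 960.

960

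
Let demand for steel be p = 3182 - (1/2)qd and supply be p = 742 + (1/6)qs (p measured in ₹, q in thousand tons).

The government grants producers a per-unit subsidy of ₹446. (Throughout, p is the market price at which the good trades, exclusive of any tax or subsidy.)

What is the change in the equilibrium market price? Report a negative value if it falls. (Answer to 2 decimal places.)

Original equilibrium: 6364 - 2p = 6p - 4452 gives 10816 = 8p, so p = 1352 and q = 3660.
Since sellers receive the price plus the subsidy, the effective supply curve becomes qs = 6p - 1776.
Setting them equal: 6364 - 2p = 6p - 1776 → 8140 = 8p, so p = 1017.5 and q = 4329.
Δp = 1017.5 − 1352 = -334.50.

-334.50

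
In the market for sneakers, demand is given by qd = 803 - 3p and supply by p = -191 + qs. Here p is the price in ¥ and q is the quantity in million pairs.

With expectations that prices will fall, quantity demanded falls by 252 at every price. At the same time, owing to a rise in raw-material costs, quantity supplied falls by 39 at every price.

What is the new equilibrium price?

Before the shock: 803 - 3p = p + 191 ⇒ 612 = 4p ⇒ p = 153, q = 344.
The shock moves the curves to qd = 551 - 3p and qs = p + 152.
New equilibrium: 551 - 3p = p + 152 ⇒ 399 = 4p ⇒ p = 99.75, q = 251.75.

99.75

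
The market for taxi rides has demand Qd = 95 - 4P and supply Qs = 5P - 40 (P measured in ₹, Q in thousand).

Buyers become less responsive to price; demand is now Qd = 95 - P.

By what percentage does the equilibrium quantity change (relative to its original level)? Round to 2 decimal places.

+107.14

Before the shock: 95 - 4P = 5P - 40 ⇒ 135 = 9P ⇒ P = 15, Q = 35.
After the shift, demand is Qd = 95 - P and supply is Qs = 5P - 40.
New equilibrium: 95 - P = 5P - 40 ⇒ 135 = 6P ⇒ P = 22.5, Q = 72.5.
%ΔQ = (72.5 − 35) / 35 × 100 = +107.14%.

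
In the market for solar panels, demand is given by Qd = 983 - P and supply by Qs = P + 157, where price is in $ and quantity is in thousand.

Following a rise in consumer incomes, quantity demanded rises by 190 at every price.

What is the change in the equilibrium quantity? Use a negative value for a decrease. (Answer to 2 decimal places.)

+95.00

Before the shock: 983 - P = P + 157 ⇒ 826 = 2P ⇒ P = 413, Q = 570.
The new curves are Qd = 1173 - P (demand) and Qs = P + 157 (supply).
Equate the new curves: 1173 - P = P + 157, giving 1016 = 2P, P = 508, Q = 665.
ΔQ = 665 − 570 = +95.00.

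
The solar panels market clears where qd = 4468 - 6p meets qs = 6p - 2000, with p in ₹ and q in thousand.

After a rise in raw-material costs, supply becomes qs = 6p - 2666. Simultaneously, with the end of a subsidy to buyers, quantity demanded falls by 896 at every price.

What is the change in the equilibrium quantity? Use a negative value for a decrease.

-781

Initially, 4468 - 6p = 6p - 2000, so 6468 = 12p and p = 539, q = 1234.
After the shift, demand is qd = 3572 - 6p and supply is qs = 6p - 2666.
Equate the new curves: 3572 - 6p = 6p - 2666, giving 6238 = 12p, p = 3119/6 ≈ 519.8333, q = 453.
Δq = 453 − 1234 = -781.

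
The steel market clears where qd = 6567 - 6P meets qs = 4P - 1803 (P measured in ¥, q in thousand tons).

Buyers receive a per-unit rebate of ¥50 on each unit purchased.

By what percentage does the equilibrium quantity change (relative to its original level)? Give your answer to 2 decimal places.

Initially, 6567 - 6P = 4P - 1803, so 8370 = 10P and P = 837, q = 1545.
Since buyers' out-of-pocket price is the market price minus the rebate, the effective demand curve becomes qd = 6867 - 6P.
Equate the new curves: 6867 - 6P = 4P - 1803, giving 8670 = 10P, P = 867, q = 1665.
%Δq = (1665 − 1545) / 1545 × 100 = +7.77%.

+7.77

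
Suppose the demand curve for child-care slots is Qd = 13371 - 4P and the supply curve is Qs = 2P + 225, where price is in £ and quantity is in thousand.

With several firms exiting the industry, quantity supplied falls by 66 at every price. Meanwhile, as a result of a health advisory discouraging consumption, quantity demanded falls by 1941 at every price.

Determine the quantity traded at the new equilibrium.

Before the shock: 13371 - 4P = 2P + 225 ⇒ 13146 = 6P ⇒ P = 2191, Q = 4607.
The new curves are Qd = 11430 - 4P (demand) and Qs = 2P + 159 (supply).
Equate the new curves: 11430 - 4P = 2P + 159, giving 11271 = 6P, P = 1878.5, Q = 3916.

3916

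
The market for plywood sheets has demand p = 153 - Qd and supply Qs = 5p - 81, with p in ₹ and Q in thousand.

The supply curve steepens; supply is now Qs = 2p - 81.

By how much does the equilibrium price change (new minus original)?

+39

Original equilibrium: 153 - p = 5p - 81 gives 234 = 6p, so p = 39 and Q = 114.
The shock moves the curves to Qd = 153 - p and Qs = 2p - 81.
Clearing the new market: 153 - p = 2p - 81, so p = 78 and Q = 75.
Δp = 78 − 39 = +39.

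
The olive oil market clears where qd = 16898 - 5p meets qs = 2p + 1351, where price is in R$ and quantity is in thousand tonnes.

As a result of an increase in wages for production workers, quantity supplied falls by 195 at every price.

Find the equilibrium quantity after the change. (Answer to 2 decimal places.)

5653.71

Initially, 16898 - 5p = 2p + 1351, so 15547 = 7p and p = 2221, q = 5793.
With the change applied: demand qd = 16898 - 5p, supply qs = 2p + 1156.
Setting them equal: 16898 - 5p = 2p + 1156 → 15742 = 7p, so p = 15742/7 ≈ 2248.8571 and q = 39576/7 ≈ 5653.7143.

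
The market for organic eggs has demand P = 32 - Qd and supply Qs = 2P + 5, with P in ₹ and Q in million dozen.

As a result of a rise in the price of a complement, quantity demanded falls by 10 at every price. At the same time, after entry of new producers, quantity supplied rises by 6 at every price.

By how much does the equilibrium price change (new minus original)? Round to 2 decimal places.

-5.33

Initially, 32 - P = 2P + 5, so 27 = 3P and P = 9, Q = 23.
With the change applied: demand Qd = 22 - P, supply Qs = 2P + 11.
New equilibrium: 22 - P = 2P + 11 ⇒ 11 = 3P ⇒ P = 11/3 ≈ 3.6667, Q = 55/3 ≈ 18.3333.
ΔP = 3.6667 − 9 = -5.33.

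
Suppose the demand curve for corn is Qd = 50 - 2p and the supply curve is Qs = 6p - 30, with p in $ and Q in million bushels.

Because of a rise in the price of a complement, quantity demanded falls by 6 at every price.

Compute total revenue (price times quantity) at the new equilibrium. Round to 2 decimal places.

235.88

Original equilibrium: 50 - 2p = 6p - 30 gives 80 = 8p, so p = 10 and Q = 30.
After the shift, demand is Qd = 44 - 2p and supply is Qs = 6p - 30.
Setting them equal: 44 - 2p = 6p - 30 → 74 = 8p, so p = 9.25 and Q = 25.5.
New expenditure = 9.25 × 25.5 = 235.88.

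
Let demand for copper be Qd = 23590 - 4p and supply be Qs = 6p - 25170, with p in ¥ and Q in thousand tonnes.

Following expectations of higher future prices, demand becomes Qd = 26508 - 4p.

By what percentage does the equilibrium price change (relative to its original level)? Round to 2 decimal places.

+5.98

Initially, 23590 - 4p = 6p - 25170, so 48760 = 10p and p = 4876, Q = 4086.
After the shift, demand is Qd = 26508 - 4p and supply is Qs = 6p - 25170.
Equate the new curves: 26508 - 4p = 6p - 25170, giving 51678 = 10p, p = 5167.8, Q = 5836.8.
%Δp = (5167.8 − 4876) / 4876 × 100 = +5.98%.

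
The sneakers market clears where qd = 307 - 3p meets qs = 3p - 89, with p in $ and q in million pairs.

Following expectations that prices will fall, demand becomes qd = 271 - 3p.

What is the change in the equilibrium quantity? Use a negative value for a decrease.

-18

Solve the original market: 307 - 3p = 3p - 89, hence p = 66 and q = 109.
After the shift, demand is qd = 271 - 3p and supply is qs = 3p - 89.
Clearing the new market: 271 - 3p = 3p - 89, so p = 60 and q = 91.
Δq = 91 − 109 = -18.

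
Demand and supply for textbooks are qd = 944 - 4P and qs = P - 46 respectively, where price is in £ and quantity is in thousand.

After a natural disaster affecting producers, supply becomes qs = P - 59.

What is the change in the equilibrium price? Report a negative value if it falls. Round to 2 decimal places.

Solve the original market: 944 - 4P = P - 46, hence P = 198 and q = 152.
After the shift, demand is qd = 944 - 4P and supply is qs = P - 59.
New equilibrium: 944 - 4P = P - 59 ⇒ 1003 = 5P ⇒ P = 200.6, q = 141.6.
ΔP = 200.6 − 198 = +2.60.

+2.60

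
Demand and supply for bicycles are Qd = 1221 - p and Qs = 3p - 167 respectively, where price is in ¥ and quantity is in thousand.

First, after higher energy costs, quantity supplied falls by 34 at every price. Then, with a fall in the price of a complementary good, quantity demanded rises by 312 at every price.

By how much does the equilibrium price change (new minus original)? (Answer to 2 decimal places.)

Original equilibrium: 1221 - p = 3p - 167 gives 1388 = 4p, so p = 347 and Q = 874.
With the change applied: demand Qd = 1533 - p, supply Qs = 3p - 201.
Clearing the new market: 1533 - p = 3p - 201, so p = 433.5 and Q = 1099.5.
Δp = 433.5 − 347 = +86.50.

+86.50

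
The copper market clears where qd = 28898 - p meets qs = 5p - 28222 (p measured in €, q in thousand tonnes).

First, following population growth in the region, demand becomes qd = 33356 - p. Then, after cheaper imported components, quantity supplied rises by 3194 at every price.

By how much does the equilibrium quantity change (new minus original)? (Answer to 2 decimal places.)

+4247.33

Initially, 28898 - p = 5p - 28222, so 57120 = 6p and p = 9520, q = 19378.
After the shift, demand is qd = 33356 - p and supply is qs = 5p - 25028.
Equate the new curves: 33356 - p = 5p - 25028, giving 58384 = 6p, p = 29192/3 ≈ 9730.6667, q = 70876/3 ≈ 23625.3333.
Δq = 23625.3333 − 19378 = +4247.33.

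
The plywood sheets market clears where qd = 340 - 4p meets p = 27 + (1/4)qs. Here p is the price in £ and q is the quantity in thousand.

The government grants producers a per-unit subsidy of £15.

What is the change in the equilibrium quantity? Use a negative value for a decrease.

Initially, 340 - 4p = 4p - 108, so 448 = 8p and p = 56, q = 116.
Since sellers receive the price plus the subsidy, the effective supply curve becomes qs = 4p - 48.
Setting them equal: 340 - 4p = 4p - 48 → 388 = 8p, so p = 48.5 and q = 146.
Δq = 146 − 116 = +30.

+30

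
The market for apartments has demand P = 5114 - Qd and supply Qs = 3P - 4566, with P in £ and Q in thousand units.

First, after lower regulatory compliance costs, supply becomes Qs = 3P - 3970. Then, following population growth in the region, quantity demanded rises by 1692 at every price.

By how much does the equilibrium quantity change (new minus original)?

Solve the original market: 5114 - P = 3P - 4566, hence P = 2420 and Q = 2694.
The new curves are Qd = 6806 - P (demand) and Qs = 3P - 3970 (supply).
Setting them equal: 6806 - P = 3P - 3970 → 10776 = 4P, so P = 2694 and Q = 4112.
ΔQ = 4112 − 2694 = +1418.

+1418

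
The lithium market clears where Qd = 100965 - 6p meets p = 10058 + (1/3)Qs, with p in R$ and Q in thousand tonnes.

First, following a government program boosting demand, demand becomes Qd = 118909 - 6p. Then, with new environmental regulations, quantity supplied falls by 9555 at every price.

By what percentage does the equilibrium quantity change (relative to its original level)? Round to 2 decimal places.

Solve the original market: 100965 - 6p = 3p - 30174, hence p = 14571 and Q = 13539.
The new curves are Qd = 118909 - 6p (demand) and Qs = 3p - 39729 (supply).
Setting them equal: 118909 - 6p = 3p - 39729 → 158638 = 9p, so p = 158638/9 ≈ 17626.4444 and Q = 39451/3 ≈ 13150.3333.
%ΔQ = (13150.3333 − 13539) / 13539 × 100 = -2.87%.

-2.87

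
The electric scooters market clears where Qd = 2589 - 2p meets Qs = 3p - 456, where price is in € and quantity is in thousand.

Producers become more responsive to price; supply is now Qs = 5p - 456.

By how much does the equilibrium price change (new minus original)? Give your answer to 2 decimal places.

-174.00

Before the shock: 2589 - 2p = 3p - 456 ⇒ 3045 = 5p ⇒ p = 609, Q = 1371.
The shock moves the curves to Qd = 2589 - 2p and Qs = 5p - 456.
Setting them equal: 2589 - 2p = 5p - 456 → 3045 = 7p, so p = 435 and Q = 1719.
Δp = 435 − 609 = -174.00.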